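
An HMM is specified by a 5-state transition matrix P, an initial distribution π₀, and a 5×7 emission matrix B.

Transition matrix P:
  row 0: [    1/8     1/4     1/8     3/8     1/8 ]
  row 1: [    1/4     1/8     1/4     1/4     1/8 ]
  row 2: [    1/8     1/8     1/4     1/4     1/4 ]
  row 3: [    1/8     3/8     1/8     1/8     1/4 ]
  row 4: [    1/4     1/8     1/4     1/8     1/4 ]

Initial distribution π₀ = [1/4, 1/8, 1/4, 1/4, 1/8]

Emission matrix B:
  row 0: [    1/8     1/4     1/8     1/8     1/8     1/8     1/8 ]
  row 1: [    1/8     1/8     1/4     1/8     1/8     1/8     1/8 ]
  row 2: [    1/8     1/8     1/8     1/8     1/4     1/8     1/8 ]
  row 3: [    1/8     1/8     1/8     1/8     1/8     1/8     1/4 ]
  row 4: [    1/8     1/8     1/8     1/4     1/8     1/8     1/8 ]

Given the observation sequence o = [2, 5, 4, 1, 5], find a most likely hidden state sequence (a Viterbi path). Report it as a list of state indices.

t=0: δ = [3.125e-02, 3.125e-02, 3.125e-02, 3.125e-02, 1.562e-02]  (obs o_0=2)
t=1: δ = [9.766e-04, 1.465e-03, 9.766e-04, 1.465e-03, 9.766e-04]  ψ = [1, 3, 1, 0, 2]  (obs o_1=5)
t=2: δ = [4.578e-05, 6.866e-05, 9.155e-05, 4.578e-05, 4.578e-05]  ψ = [1, 3, 1, 0, 3]  (obs o_2=4)
t=3: δ = [4.292e-06, 2.146e-06, 2.861e-06, 2.861e-06, 2.861e-06]  ψ = [1, 3, 2, 2, 2]  (obs o_3=1)
t=4: δ = [8.941e-08, 1.341e-07, 8.941e-08, 2.012e-07, 8.941e-08]  ψ = [4, 0, 2, 0, 2]  (obs o_4=5)
backtrack: best end state = 3; path = [0, 3, 1, 0, 3]

path = [0, 3, 1, 0, 3]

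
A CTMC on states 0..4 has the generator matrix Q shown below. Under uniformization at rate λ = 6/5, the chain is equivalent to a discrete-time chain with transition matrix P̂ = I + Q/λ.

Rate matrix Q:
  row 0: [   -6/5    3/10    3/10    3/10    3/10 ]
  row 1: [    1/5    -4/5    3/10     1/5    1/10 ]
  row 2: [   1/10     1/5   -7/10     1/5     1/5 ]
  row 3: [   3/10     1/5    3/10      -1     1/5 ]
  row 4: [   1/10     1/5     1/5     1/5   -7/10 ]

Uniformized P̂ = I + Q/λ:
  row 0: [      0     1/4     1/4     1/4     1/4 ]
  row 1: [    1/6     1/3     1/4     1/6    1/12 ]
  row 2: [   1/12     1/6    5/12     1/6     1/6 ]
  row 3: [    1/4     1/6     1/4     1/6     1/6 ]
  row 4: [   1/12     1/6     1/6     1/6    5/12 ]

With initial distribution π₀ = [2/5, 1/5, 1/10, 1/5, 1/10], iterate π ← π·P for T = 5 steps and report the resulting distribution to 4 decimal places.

π = [0.1204, 0.2121, 0.2788, 0.1767, 0.2120]

t=0: π = [0.4000, 0.2000, 0.1000, 0.2000, 0.1000]
t=1: π = [0.1000, 0.2333, 0.2583, 0.2000, 0.2083]
t=2: π = [0.1278, 0.2139, 0.2757, 0.1750, 0.2076]
t=3: π = [0.1197, 0.2130, 0.2786, 0.1773, 0.2114]
t=4: π = [0.1207, 0.2121, 0.2788, 0.1766, 0.2117]
t=5: π = [0.1204, 0.2121, 0.2788, 0.1767, 0.2120]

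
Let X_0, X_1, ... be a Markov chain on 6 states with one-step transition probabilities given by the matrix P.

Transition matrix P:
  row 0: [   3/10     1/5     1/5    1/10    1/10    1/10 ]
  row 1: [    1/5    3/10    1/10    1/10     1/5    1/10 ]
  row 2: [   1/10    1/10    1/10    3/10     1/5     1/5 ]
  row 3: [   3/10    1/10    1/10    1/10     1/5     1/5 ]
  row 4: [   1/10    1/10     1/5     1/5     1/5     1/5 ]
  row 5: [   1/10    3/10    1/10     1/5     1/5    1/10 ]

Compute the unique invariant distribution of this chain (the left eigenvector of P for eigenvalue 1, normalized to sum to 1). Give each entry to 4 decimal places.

Balance equations π_j = Σ_i π_i·P[i][j]:
  π_0 = 3/10·π_0 + 1/5·π_1 + 1/10·π_2 + 3/10·π_3 + 1/10·π_4 + 1/10·π_5
  π_1 = 1/5·π_0 + 3/10·π_1 + 1/10·π_2 + 1/10·π_3 + 1/10·π_4 + 3/10·π_5
  π_2 = 1/5·π_0 + 1/10·π_1 + 1/10·π_2 + 1/10·π_3 + 1/5·π_4 + 1/10·π_5
  π_3 = 1/10·π_0 + 1/10·π_1 + 3/10·π_2 + 1/10·π_3 + 1/5·π_4 + 1/5·π_5
  π_4 = 1/10·π_0 + 1/5·π_1 + 1/5·π_2 + 1/5·π_3 + 1/5·π_4 + 1/5·π_5
  normalize: π_0 + π_1 + π_2 + π_3 + π_4 + π_5 = 1
Solving the linear system gives exactly π = [93/494, 2749/14820, 1353/9880, 4751/29640, 179/988, 2191/14820].

π = [0.1883, 0.1855, 0.1369, 0.1603, 0.1812, 0.1478]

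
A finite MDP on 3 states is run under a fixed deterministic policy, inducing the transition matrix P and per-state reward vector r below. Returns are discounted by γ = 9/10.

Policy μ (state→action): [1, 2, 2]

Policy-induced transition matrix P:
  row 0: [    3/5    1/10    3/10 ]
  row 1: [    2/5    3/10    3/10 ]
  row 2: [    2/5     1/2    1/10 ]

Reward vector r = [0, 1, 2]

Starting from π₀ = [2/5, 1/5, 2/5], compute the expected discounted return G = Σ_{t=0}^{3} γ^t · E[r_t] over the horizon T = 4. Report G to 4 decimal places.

t=0: π = [0.4000, 0.2000, 0.4000], E[r] = 1.0000, γ^t·E[r] = 1.000000, running G = 1.000000
t=1: π = [0.4800, 0.3000, 0.2200], E[r] = 0.7400, γ^t·E[r] = 0.666000, running G = 1.666000
t=2: π = [0.4960, 0.2480, 0.2560], E[r] = 0.7600, γ^t·E[r] = 0.615600, running G = 2.281600
t=3: π = [0.4992, 0.2520, 0.2488], E[r] = 0.7496, γ^t·E[r] = 0.546458, running G = 2.828058

G = 2.8281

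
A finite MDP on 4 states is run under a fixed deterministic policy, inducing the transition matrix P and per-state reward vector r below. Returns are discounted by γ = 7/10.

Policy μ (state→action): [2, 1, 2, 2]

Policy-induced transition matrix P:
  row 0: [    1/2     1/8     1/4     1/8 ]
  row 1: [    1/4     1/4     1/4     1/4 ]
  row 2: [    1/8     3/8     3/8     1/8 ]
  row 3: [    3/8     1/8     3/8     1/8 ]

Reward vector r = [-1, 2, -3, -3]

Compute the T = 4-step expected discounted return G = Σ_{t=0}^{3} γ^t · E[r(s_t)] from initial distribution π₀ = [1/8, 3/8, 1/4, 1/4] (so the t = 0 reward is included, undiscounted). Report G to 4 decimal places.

t=0: π = [0.1250, 0.3750, 0.2500, 0.2500], E[r] = -0.8750, γ^t·E[r] = -0.875000, running G = -0.875000
t=1: π = [0.2813, 0.2344, 0.3125, 0.1719], E[r] = -1.2656, γ^t·E[r] = -0.885938, running G = -1.760938
t=2: π = [0.3027, 0.2324, 0.3105, 0.1543], E[r] = -1.2324, γ^t·E[r] = -0.603887, running G = -2.364824
t=3: π = [0.3062, 0.2317, 0.3081, 0.1541], E[r] = -1.2292, γ^t·E[r] = -0.421632, running G = -2.786456

G = -2.7865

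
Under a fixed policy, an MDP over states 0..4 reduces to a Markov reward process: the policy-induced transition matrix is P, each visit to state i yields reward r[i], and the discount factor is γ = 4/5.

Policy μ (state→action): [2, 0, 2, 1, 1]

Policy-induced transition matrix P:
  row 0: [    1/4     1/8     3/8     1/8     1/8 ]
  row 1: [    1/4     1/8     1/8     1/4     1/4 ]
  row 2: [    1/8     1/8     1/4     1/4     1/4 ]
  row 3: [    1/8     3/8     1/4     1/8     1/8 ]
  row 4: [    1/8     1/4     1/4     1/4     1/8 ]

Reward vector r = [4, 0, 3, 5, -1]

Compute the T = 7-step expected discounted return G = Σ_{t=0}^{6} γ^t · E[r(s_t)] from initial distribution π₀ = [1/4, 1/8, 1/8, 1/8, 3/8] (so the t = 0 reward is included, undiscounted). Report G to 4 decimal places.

t=0: π = [0.2500, 0.1250, 0.1250, 0.1250, 0.3750], E[r] = 1.6250, γ^t·E[r] = 1.625000, running G = 1.625000
t=1: π = [0.1719, 0.2031, 0.2656, 0.2031, 0.1563], E[r] = 2.3438, γ^t·E[r] = 1.875000, running G = 3.500000
t=2: π = [0.1719, 0.1953, 0.2461, 0.2031, 0.1836], E[r] = 2.2578, γ^t·E[r] = 1.445000, running G = 4.945000
t=3: π = [0.1709, 0.1987, 0.2471, 0.2031, 0.1802], E[r] = 2.2603, γ^t·E[r] = 1.157250, running G = 6.102250
t=4: π = [0.1712, 0.1983, 0.2465, 0.2032, 0.1807], E[r] = 2.2599, γ^t·E[r] = 0.925650, running G = 7.027900
t=5: π = [0.1712, 0.1984, 0.2466, 0.2032, 0.1806], E[r] = 2.2600, γ^t·E[r] = 0.740543, running G = 7.768443
t=6: π = [0.1712, 0.1984, 0.2466, 0.2032, 0.1806], E[r] = 2.2600, γ^t·E[r] = 0.592439, running G = 8.360881

G = 8.3609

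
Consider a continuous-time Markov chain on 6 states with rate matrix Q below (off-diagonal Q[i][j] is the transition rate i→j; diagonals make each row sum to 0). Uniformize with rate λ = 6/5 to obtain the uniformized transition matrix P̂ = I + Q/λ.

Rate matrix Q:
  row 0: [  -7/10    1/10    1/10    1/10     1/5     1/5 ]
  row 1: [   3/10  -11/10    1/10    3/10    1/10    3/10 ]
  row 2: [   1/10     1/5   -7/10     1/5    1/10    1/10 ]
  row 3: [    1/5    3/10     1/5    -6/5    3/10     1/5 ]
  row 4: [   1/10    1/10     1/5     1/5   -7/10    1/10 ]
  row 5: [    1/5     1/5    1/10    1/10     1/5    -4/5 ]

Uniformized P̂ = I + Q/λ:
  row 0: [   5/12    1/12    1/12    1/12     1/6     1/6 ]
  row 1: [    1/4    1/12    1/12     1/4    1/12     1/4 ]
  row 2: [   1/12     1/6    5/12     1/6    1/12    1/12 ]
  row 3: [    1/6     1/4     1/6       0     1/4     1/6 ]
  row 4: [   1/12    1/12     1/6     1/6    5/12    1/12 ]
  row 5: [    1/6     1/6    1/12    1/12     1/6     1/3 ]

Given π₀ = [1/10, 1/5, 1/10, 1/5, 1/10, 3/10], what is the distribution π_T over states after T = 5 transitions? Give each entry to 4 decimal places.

π = [0.1963, 0.1327, 0.1656, 0.1256, 0.2031, 0.1766]

t=0: π = [0.1000, 0.2000, 0.1000, 0.2000, 0.1000, 0.3000]
t=1: π = [0.1917, 0.1500, 0.1417, 0.1167, 0.1833, 0.2167]
t=2: π = [0.2000, 0.1326, 0.1556, 0.1257, 0.1979, 0.1882]
t=3: π = [0.1983, 0.1329, 0.1622, 0.1244, 0.2026, 0.1796]
t=4: π = [0.1969, 0.1326, 0.1646, 0.1255, 0.2031, 0.1773]
t=5: π = [0.1963, 0.1327, 0.1656, 0.1256, 0.2031, 0.1766]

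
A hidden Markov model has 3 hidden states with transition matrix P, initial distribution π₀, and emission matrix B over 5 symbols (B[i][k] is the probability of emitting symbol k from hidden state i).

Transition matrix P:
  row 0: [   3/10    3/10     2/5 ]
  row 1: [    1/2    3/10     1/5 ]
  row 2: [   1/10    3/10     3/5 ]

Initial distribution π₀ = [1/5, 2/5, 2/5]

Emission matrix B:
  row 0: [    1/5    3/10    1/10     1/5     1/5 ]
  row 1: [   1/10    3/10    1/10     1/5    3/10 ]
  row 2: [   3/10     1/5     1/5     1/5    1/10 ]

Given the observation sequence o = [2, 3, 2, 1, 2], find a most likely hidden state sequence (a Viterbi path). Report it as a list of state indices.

t=0: δ = [2.000e-02, 4.000e-02, 8.000e-02]  (obs o_0=2)
t=1: δ = [4.000e-03, 4.800e-03, 9.600e-03]  ψ = [1, 2, 2]  (obs o_1=3)
t=2: δ = [2.400e-04, 2.880e-04, 1.152e-03]  ψ = [1, 2, 2]  (obs o_2=2)
t=3: δ = [4.320e-05, 1.037e-04, 1.382e-04]  ψ = [1, 2, 2]  (obs o_3=1)
t=4: δ = [5.184e-06, 4.147e-06, 1.659e-05]  ψ = [1, 2, 2]  (obs o_4=2)
backtrack: best end state = 2; path = [2, 2, 2, 2, 2]

path = [2, 2, 2, 2, 2]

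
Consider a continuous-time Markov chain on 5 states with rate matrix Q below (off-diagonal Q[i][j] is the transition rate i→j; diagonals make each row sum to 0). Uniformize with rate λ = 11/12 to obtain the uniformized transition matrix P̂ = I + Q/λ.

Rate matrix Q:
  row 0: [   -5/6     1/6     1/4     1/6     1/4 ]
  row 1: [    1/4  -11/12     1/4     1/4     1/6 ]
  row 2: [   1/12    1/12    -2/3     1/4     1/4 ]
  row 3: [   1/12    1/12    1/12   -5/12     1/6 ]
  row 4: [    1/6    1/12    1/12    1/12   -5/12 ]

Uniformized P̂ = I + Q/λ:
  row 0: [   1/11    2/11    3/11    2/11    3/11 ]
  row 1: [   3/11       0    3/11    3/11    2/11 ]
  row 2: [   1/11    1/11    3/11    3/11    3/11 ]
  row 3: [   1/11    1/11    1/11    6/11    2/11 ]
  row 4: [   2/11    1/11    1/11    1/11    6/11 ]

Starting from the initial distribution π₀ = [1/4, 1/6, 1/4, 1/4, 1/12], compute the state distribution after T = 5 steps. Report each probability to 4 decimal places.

π = [0.1377, 0.0948, 0.1626, 0.2774, 0.3275]

t=0: π = [0.2500, 0.1667, 0.2500, 0.2500, 0.0833]
t=1: π = [0.1288, 0.0985, 0.2121, 0.3030, 0.2576]
t=2: π = [0.1322, 0.0937, 0.1708, 0.2968, 0.3065]
t=3: π = [0.1358, 0.0944, 0.1630, 0.2859, 0.3208]
t=4: π = [0.1372, 0.0947, 0.1624, 0.2800, 0.3256]
t=5: π = [0.1377, 0.0948, 0.1626, 0.2774, 0.3275]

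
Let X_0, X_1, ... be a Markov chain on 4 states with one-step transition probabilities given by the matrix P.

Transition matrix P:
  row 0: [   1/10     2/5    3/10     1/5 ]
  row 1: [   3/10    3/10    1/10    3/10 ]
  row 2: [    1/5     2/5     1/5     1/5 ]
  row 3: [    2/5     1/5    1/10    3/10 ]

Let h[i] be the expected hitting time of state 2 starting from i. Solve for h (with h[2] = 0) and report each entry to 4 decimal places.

First-step conditioning: h[2] = 0; for i ≠ 2, h[i] = 1 + Σ_k P[i][k]·h[k].
  h[0] = 1 + 1/10·h[0] + 2/5·h[1] + 1/5·h[3]
  h[1] = 1 + 3/10·h[0] + 3/10·h[1] + 3/10·h[3]
  h[3] = 1 + 2/5·h[0] + 1/5·h[1] + 3/10·h[3]
Solving the 3×3 linear system over states ≠ 2 gives exactly h = [1010/187, 110/17, 0, 70/11] (h[2] = 0 is the target).

h = [5.4011, 6.4706, 0.0000, 6.3636]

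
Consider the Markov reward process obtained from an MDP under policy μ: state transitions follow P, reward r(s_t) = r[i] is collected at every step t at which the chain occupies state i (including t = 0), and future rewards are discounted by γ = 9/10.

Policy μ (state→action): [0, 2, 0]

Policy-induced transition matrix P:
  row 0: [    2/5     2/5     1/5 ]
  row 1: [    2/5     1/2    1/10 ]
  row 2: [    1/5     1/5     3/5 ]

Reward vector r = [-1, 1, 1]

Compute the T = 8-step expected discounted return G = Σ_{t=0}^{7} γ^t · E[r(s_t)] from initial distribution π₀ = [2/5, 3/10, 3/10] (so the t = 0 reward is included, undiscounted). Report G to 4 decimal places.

t=0: π = [0.4000, 0.3000, 0.3000], E[r] = 0.2000, γ^t·E[r] = 0.200000, running G = 0.200000
t=1: π = [0.3400, 0.3700, 0.2900], E[r] = 0.3200, γ^t·E[r] = 0.288000, running G = 0.488000
t=2: π = [0.3420, 0.3790, 0.2790], E[r] = 0.3160, γ^t·E[r] = 0.255960, running G = 0.743960
t=3: π = [0.3442, 0.3821, 0.2737], E[r] = 0.3116, γ^t·E[r] = 0.227156, running G = 0.971116
t=4: π = [0.3453, 0.3835, 0.2713], E[r] = 0.3095, γ^t·E[r] = 0.203050, running G = 1.174166
t=5: π = [0.3457, 0.3841, 0.2702], E[r] = 0.3085, γ^t·E[r] = 0.182171, running G = 1.356337
t=6: π = [0.3460, 0.3844, 0.2697], E[r] = 0.3081, γ^t·E[r] = 0.163718, running G = 1.520055
t=7: π = [0.3461, 0.3845, 0.2694], E[r] = 0.3079, γ^t·E[r] = 0.147249, running G = 1.667305

G = 1.6673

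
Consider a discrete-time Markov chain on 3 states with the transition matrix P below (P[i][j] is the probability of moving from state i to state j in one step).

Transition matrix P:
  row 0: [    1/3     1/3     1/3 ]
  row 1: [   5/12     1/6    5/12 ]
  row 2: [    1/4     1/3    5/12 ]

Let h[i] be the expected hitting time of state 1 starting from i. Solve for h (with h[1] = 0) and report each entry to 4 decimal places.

First-step conditioning: h[1] = 0; for i ≠ 1, h[i] = 1 + Σ_k P[i][k]·h[k].
  h[0] = 1 + 1/3·h[0] + 1/3·h[2]
  h[2] = 1 + 1/4·h[0] + 5/12·h[2]
Solving the 2×2 linear system over states ≠ 1 gives exactly h = [3, 0, 3] (h[1] = 0 is the target).

h = [3.0000, 0.0000, 3.0000]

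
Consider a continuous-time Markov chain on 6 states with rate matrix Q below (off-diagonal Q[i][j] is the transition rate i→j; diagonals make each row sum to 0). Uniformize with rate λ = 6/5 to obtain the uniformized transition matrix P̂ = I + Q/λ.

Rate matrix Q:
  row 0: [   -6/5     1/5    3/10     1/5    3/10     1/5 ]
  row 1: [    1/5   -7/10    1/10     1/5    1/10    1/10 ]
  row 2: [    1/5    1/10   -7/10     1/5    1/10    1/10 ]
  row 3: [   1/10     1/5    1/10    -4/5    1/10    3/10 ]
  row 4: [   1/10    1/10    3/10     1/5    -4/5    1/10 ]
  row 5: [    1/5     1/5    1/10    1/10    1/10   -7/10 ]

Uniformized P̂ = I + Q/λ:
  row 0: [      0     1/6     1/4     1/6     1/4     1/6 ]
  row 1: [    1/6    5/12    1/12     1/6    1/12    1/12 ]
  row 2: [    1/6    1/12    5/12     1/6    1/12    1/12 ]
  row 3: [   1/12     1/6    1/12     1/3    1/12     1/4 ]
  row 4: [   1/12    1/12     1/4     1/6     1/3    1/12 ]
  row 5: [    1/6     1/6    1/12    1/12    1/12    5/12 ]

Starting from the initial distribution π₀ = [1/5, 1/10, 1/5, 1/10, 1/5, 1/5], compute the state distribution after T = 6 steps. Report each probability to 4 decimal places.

π = [0.1200, 0.1857, 0.1897, 0.1815, 0.1378, 0.1853]

t=0: π = [0.2000, 0.1000, 0.2000, 0.1000, 0.2000, 0.2000]
t=1: π = [0.1083, 0.1583, 0.2167, 0.1667, 0.1667, 0.1833]
t=2: π = [0.1208, 0.1743, 0.2014, 0.1792, 0.1431, 0.1813]
t=3: π = [0.1197, 0.1815, 0.1944, 0.1814, 0.1392, 0.1837]
t=4: π = [0.1200, 0.1842, 0.1913, 0.1816, 0.1381, 0.1848]
t=5: π = [0.1200, 0.1853, 0.1901, 0.1815, 0.1379, 0.1852]
t=6: π = [0.1200, 0.1857, 0.1897, 0.1815, 0.1378, 0.1853]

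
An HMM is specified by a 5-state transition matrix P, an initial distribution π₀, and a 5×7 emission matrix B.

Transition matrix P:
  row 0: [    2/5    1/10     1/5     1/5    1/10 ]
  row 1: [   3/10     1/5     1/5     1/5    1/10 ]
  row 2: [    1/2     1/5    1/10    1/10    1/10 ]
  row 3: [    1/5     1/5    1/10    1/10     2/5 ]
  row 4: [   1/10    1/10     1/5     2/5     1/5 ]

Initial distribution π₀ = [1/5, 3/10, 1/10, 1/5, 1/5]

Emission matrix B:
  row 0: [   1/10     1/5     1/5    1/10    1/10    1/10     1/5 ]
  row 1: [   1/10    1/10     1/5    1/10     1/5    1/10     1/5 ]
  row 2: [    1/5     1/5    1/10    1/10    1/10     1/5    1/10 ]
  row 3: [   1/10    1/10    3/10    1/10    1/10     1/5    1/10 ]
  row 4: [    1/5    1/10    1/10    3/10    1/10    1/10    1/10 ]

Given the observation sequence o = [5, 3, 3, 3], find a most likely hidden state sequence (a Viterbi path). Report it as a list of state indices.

path = [3, 4, 3, 4]

t=0: δ = [2.000e-02, 3.000e-02, 2.000e-02, 4.000e-02, 2.000e-02]  (obs o_0=5)
t=1: δ = [1.000e-03, 8.000e-04, 6.000e-04, 8.000e-04, 4.800e-03]  ψ = [2, 3, 1, 4, 3]  (obs o_1=3)
t=2: δ = [4.800e-05, 4.800e-05, 9.600e-05, 1.920e-04, 2.880e-04]  ψ = [4, 4, 4, 4, 4]  (obs o_2=3)
t=3: δ = [4.800e-06, 3.840e-06, 5.760e-06, 1.152e-05, 2.304e-05]  ψ = [2, 3, 4, 4, 3]  (obs o_3=3)
backtrack: best end state = 4; path = [3, 4, 3, 4]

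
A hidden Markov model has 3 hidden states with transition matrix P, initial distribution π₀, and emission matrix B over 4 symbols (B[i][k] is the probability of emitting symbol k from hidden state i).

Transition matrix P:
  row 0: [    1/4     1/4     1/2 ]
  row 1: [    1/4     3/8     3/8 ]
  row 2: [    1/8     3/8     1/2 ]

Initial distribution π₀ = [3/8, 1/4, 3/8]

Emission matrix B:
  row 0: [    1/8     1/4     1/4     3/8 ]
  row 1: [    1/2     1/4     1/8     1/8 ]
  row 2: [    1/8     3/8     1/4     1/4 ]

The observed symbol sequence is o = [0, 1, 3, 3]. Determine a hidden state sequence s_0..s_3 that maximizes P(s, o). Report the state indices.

t=0: δ = [4.688e-02, 1.250e-01, 4.688e-02]  (obs o_0=0)
t=1: δ = [7.812e-03, 1.172e-02, 1.758e-02]  ψ = [1, 1, 1]  (obs o_1=1)
t=2: δ = [1.099e-03, 8.240e-04, 2.197e-03]  ψ = [1, 2, 2]  (obs o_2=3)
t=3: δ = [1.030e-04, 1.030e-04, 2.747e-04]  ψ = [0, 2, 2]  (obs o_3=3)
backtrack: best end state = 2; path = [1, 2, 2, 2]

path = [1, 2, 2, 2]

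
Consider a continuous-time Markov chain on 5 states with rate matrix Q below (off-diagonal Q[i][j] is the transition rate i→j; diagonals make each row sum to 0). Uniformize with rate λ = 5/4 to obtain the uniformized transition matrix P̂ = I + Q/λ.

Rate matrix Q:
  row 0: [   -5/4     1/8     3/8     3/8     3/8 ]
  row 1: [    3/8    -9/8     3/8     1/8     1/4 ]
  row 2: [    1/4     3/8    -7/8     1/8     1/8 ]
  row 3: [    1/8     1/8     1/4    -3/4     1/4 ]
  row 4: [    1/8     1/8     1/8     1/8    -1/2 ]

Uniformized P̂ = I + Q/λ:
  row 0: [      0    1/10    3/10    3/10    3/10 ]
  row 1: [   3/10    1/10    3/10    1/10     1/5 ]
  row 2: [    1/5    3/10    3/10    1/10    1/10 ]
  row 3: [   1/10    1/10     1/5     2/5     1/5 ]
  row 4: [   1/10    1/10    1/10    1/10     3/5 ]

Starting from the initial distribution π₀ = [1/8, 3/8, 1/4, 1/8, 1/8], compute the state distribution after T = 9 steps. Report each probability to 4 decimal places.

π = [0.1368, 0.1436, 0.2179, 0.1820, 0.3197]

t=0: π = [0.1250, 0.3750, 0.2500, 0.1250, 0.1250]
t=1: π = [0.1875, 0.1500, 0.2625, 0.1625, 0.2375]
t=2: π = [0.1375, 0.1525, 0.2363, 0.1863, 0.2875]
t=3: π = [0.1404, 0.1473, 0.2239, 0.1834, 0.3051]
t=4: π = [0.1378, 0.1448, 0.2206, 0.1831, 0.3137]
t=5: π = [0.1372, 0.1441, 0.2190, 0.1825, 0.3172]
t=6: π = [0.1370, 0.1438, 0.2183, 0.1822, 0.3187]
t=7: π = [0.1369, 0.1437, 0.2180, 0.1821, 0.3194]
t=8: π = [0.1368, 0.1436, 0.2179, 0.1820, 0.3196]
t=9: π = [0.1368, 0.1436, 0.2179, 0.1820, 0.3197]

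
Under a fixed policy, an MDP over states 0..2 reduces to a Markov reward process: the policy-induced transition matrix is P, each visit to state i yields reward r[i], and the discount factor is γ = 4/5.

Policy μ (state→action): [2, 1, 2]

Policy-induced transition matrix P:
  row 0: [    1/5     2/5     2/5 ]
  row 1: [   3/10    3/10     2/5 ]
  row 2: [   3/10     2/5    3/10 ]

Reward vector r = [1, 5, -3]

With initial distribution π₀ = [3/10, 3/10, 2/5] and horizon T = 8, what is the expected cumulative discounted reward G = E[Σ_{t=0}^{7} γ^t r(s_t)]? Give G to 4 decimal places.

G = 3.7908

t=0: π = [0.3000, 0.3000, 0.4000], E[r] = 0.6000, γ^t·E[r] = 0.600000, running G = 0.600000
t=1: π = [0.2700, 0.3700, 0.3600], E[r] = 1.0400, γ^t·E[r] = 0.832000, running G = 1.432000
t=2: π = [0.2730, 0.3630, 0.3640], E[r] = 0.9960, γ^t·E[r] = 0.637440, running G = 2.069440
t=3: π = [0.2727, 0.3637, 0.3636], E[r] = 1.0004, γ^t·E[r] = 0.512205, running G = 2.581645
t=4: π = [0.2727, 0.3636, 0.3636], E[r] = 1.0000, γ^t·E[r] = 0.409584, running G = 2.991228
t=5: π = [0.2727, 0.3636, 0.3636], E[r] = 1.0000, γ^t·E[r] = 0.327681, running G = 3.318910
t=6: π = [0.2727, 0.3636, 0.3636], E[r] = 1.0000, γ^t·E[r] = 0.262144, running G = 3.581054
t=7: π = [0.2727, 0.3636, 0.3636], E[r] = 1.0000, γ^t·E[r] = 0.209715, running G = 3.790769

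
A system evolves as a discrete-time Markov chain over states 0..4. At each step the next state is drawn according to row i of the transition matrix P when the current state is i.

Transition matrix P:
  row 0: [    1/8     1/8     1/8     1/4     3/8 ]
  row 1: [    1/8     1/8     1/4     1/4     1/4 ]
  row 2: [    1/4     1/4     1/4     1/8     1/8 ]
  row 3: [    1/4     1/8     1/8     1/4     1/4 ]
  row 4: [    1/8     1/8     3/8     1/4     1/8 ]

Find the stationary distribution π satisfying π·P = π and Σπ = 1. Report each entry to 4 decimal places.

Balance equations π_j = Σ_i π_i·P[i][j]:
  π_0 = 1/8·π_0 + 1/8·π_1 + 1/4·π_2 + 1/4·π_3 + 1/8·π_4
  π_1 = 1/8·π_0 + 1/8·π_1 + 1/4·π_2 + 1/8·π_3 + 1/8·π_4
  π_2 = 1/8·π_0 + 1/4·π_1 + 1/4·π_2 + 1/8·π_3 + 3/8·π_4
  π_3 = 1/4·π_0 + 1/4·π_1 + 1/8·π_2 + 1/4·π_3 + 1/4·π_4
  normalize: π_0 + π_1 + π_2 + π_3 + π_4 = 1
Solving the linear system gives exactly π = [281/1552, 119/776, 22/97, 43/194, 337/1552].

π = [0.1811, 0.1534, 0.2268, 0.2216, 0.2171]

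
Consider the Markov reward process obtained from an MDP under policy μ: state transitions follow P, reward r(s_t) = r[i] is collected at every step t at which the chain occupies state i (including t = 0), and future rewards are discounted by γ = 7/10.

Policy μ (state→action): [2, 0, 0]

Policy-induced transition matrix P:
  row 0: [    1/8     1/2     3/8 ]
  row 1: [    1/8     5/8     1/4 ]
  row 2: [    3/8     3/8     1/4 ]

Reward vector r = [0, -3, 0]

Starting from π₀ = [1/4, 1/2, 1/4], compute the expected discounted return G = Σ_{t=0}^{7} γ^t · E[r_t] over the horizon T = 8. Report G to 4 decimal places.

G = -4.9153

t=0: π = [0.2500, 0.5000, 0.2500], E[r] = -1.5000, γ^t·E[r] = -1.500000, running G = -1.500000
t=1: π = [0.1875, 0.5313, 0.2813], E[r] = -1.5938, γ^t·E[r] = -1.115625, running G = -2.615625
t=2: π = [0.1953, 0.5313, 0.2734], E[r] = -1.5938, γ^t·E[r] = -0.780938, running G = -3.396563
t=3: π = [0.1934, 0.5322, 0.2744], E[r] = -1.5967, γ^t·E[r] = -0.547661, running G = -3.944224
t=4: π = [0.1936, 0.5322, 0.2742], E[r] = -1.5967, γ^t·E[r] = -0.383363, running G = -4.327586
t=5: π = [0.1935, 0.5323, 0.2742], E[r] = -1.5968, γ^t·E[r] = -0.268369, running G = -4.595956
t=6: π = [0.1936, 0.5323, 0.2742], E[r] = -1.5968, γ^t·E[r] = -0.187859, running G = -4.783814
t=7: π = [0.1935, 0.5323, 0.2742], E[r] = -1.5968, γ^t·E[r] = -0.131501, running G = -4.915316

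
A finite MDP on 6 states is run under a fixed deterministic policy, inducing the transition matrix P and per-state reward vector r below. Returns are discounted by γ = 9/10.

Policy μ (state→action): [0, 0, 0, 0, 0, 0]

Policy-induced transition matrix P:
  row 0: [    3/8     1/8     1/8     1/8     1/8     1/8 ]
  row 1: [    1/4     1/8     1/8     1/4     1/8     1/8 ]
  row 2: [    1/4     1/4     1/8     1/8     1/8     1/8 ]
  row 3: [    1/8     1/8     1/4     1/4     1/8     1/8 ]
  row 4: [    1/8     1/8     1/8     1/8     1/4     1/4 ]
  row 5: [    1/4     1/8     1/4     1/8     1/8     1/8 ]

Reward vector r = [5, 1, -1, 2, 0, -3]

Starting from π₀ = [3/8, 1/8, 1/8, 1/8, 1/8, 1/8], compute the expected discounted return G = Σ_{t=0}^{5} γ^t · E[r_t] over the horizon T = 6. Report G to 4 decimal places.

G = 5.8885

t=0: π = [0.3750, 0.1250, 0.1250, 0.1250, 0.1250, 0.1250], E[r] = 1.7500, γ^t·E[r] = 1.750000, running G = 1.750000
t=1: π = [0.2656, 0.1406, 0.1563, 0.1563, 0.1406, 0.1406], E[r] = 1.2031, γ^t·E[r] = 1.082813, running G = 2.832813
t=2: π = [0.2461, 0.1445, 0.1621, 0.1621, 0.1426, 0.1426], E[r] = 1.1094, γ^t·E[r] = 0.898594, running G = 3.731406
t=3: π = [0.2427, 0.1453, 0.1631, 0.1633, 0.1428, 0.1428], E[r] = 1.0938, γ^t·E[r] = 0.797344, running G = 4.528750
t=4: π = [0.2421, 0.1454, 0.1633, 0.1636, 0.1429, 0.1429], E[r] = 1.0910, γ^t·E[r] = 0.715827, running G = 5.244577
t=5: π = [0.2420, 0.1454, 0.1633, 0.1636, 0.1429, 0.1429], E[r] = 1.0905, γ^t·E[r] = 0.643959, running G = 5.888536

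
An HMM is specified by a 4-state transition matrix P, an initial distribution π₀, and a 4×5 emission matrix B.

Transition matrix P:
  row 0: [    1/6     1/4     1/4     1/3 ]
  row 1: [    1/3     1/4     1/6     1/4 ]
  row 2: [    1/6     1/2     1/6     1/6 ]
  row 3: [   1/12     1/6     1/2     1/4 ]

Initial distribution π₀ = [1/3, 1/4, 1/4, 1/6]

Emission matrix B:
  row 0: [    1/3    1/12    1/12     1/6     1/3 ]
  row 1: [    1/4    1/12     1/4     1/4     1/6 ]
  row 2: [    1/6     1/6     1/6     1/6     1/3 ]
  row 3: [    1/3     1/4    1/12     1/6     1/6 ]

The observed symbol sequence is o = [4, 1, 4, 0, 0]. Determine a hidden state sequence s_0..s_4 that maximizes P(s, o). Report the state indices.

path = [0, 3, 2, 1, 0]

t=0: δ = [1.111e-01, 4.167e-02, 8.333e-02, 2.778e-02]  (obs o_0=4)
t=1: δ = [1.543e-03, 3.472e-03, 4.630e-03, 9.259e-03]  ψ = [0, 2, 0, 0]  (obs o_1=1)
t=2: δ = [3.858e-04, 3.858e-04, 1.543e-03, 3.858e-04]  ψ = [1, 2, 3, 3]  (obs o_2=4)
t=3: δ = [8.573e-05, 1.929e-04, 4.287e-05, 8.573e-05]  ψ = [2, 2, 2, 2]  (obs o_3=0)
t=4: δ = [2.143e-05, 1.206e-05, 7.144e-06, 1.608e-05]  ψ = [1, 1, 3, 1]  (obs o_4=0)
backtrack: best end state = 0; path = [0, 3, 2, 1, 0]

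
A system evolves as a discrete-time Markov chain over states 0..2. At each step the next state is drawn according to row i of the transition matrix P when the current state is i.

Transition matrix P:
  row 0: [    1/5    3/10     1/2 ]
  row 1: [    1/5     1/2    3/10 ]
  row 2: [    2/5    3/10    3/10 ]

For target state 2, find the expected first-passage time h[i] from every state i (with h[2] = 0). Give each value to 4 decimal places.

First-step conditioning: h[2] = 0; for i ≠ 2, h[i] = 1 + Σ_k P[i][k]·h[k].
  h[0] = 1 + 1/5·h[0] + 3/10·h[1]
  h[1] = 1 + 1/5·h[0] + 1/2·h[1]
Solving the 2×2 linear system over states ≠ 2 gives exactly h = [40/17, 50/17, 0] (h[2] = 0 is the target).

h = [2.3529, 2.9412, 0.0000]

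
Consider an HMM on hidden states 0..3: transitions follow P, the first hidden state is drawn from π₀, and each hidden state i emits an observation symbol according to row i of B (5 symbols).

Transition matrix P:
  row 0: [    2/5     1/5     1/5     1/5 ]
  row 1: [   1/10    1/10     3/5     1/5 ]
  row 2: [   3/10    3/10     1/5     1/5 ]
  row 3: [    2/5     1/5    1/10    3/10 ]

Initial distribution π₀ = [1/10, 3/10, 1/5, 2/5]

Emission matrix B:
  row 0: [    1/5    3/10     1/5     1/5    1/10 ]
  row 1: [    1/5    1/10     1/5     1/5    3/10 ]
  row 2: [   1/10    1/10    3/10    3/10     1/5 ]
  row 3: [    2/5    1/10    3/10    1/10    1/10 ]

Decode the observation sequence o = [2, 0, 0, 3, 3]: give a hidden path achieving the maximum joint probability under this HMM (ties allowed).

t=0: δ = [2.000e-02, 6.000e-02, 6.000e-02, 1.200e-01]  (obs o_0=2)
t=1: δ = [9.600e-03, 4.800e-03, 3.600e-03, 1.440e-02]  ψ = [3, 3, 1, 3]  (obs o_1=0)
t=2: δ = [1.152e-03, 5.760e-04, 2.880e-04, 1.728e-03]  ψ = [3, 3, 1, 3]  (obs o_2=0)
t=3: δ = [1.382e-04, 6.912e-05, 1.037e-04, 5.184e-05]  ψ = [3, 3, 1, 3]  (obs o_3=3)
t=4: δ = [1.106e-05, 6.221e-06, 1.244e-05, 2.765e-06]  ψ = [0, 2, 1, 0]  (obs o_4=3)
backtrack: best end state = 2; path = [3, 3, 3, 1, 2]

path = [3, 3, 3, 1, 2]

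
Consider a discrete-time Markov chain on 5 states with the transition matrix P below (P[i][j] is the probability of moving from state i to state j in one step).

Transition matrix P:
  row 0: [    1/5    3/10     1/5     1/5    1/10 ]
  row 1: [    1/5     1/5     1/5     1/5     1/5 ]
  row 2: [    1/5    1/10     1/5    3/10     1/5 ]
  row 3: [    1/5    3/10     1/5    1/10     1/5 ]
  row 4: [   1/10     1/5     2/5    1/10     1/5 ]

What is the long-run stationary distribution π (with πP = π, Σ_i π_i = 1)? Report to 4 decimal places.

π = [0.1818, 0.2132, 0.2364, 0.1868, 0.1818]

Balance equations π_j = Σ_i π_i·P[i][j]:
  π_0 = 1/5·π_0 + 1/5·π_1 + 1/5·π_2 + 1/5·π_3 + 1/10·π_4
  π_1 = 3/10·π_0 + 1/5·π_1 + 1/10·π_2 + 3/10·π_3 + 1/5·π_4
  π_2 = 1/5·π_0 + 1/5·π_1 + 1/5·π_2 + 1/5·π_3 + 2/5·π_4
  π_3 = 1/5·π_0 + 1/5·π_1 + 3/10·π_2 + 1/10·π_3 + 1/10·π_4
  normalize: π_0 + π_1 + π_2 + π_3 + π_4 = 1
Solving the linear system gives exactly π = [2/11, 129/605, 13/55, 113/605, 2/11].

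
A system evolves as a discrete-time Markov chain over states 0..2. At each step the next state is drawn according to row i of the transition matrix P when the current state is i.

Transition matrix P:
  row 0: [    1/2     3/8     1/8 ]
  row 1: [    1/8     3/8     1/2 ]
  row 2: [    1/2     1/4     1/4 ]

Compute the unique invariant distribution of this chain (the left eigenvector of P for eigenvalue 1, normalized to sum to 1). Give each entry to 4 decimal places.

Balance equations π_j = Σ_i π_i·P[i][j]:
  π_0 = 1/2·π_0 + 1/8·π_1 + 1/2·π_2
  π_1 = 3/8·π_0 + 3/8·π_1 + 1/4·π_2
  normalize: π_0 + π_1 + π_2 = 1
Solving the linear system gives exactly π = [22/59, 20/59, 17/59].

π = [0.3729, 0.3390, 0.2881]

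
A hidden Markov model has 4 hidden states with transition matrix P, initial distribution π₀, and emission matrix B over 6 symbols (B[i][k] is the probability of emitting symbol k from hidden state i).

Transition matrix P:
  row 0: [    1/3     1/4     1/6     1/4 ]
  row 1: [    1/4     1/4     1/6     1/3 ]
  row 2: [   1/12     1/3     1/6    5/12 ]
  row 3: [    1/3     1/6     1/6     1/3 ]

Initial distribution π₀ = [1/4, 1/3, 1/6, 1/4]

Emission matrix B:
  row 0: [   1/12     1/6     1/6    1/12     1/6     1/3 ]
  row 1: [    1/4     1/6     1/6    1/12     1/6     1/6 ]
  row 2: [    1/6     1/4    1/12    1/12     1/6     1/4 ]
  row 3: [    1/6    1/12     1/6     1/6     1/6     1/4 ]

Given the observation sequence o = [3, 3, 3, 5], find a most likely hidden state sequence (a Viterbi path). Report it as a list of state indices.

t=0: δ = [2.083e-02, 2.778e-02, 1.389e-02, 4.167e-02]  (obs o_0=3)
t=1: δ = [1.157e-03, 5.787e-04, 5.787e-04, 2.315e-03]  ψ = [3, 1, 3, 3]  (obs o_1=3)
t=2: δ = [6.430e-05, 3.215e-05, 3.215e-05, 1.286e-04]  ψ = [3, 3, 3, 3]  (obs o_2=3)
t=3: δ = [1.429e-05, 3.572e-06, 5.358e-06, 1.072e-05]  ψ = [3, 3, 3, 3]  (obs o_3=5)
backtrack: best end state = 0; path = [3, 3, 3, 0]

path = [3, 3, 3, 0]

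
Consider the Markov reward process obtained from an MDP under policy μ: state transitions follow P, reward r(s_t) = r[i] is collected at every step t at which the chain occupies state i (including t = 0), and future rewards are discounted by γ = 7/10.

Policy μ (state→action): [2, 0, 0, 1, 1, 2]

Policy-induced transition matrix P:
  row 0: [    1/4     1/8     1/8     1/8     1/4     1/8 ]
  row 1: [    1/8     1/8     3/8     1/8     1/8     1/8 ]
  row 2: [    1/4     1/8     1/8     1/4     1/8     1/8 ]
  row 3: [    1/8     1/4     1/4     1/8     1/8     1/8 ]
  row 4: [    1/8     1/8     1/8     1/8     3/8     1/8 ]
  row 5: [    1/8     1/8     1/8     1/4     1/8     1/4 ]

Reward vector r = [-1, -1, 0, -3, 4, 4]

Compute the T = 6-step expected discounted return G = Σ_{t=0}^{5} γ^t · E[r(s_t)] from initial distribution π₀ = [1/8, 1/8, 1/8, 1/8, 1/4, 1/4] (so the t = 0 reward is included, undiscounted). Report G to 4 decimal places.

G = 2.4863

t=0: π = [0.1250, 0.1250, 0.1250, 0.1250, 0.2500, 0.2500], E[r] = 1.3750, γ^t·E[r] = 1.375000, running G = 1.375000
t=1: π = [0.1563, 0.1406, 0.1719, 0.1719, 0.2031, 0.1563], E[r] = 0.6250, γ^t·E[r] = 0.437500, running G = 1.812500
t=2: π = [0.1660, 0.1465, 0.1816, 0.1660, 0.1953, 0.1445], E[r] = 0.5488, γ^t·E[r] = 0.268926, running G = 2.081426
t=3: π = [0.1685, 0.1458, 0.1824, 0.1658, 0.1946, 0.1431], E[r] = 0.5391, γ^t·E[r] = 0.184898, running G = 2.266324
t=4: π = [0.1689, 0.1457, 0.1822, 0.1657, 0.1947, 0.1429], E[r] = 0.5387, γ^t·E[r] = 0.129348, running G = 2.395673
t=5: π = [0.1689, 0.1457, 0.1821, 0.1656, 0.1948, 0.1429], E[r] = 0.5391, γ^t·E[r] = 0.090605, running G = 2.486278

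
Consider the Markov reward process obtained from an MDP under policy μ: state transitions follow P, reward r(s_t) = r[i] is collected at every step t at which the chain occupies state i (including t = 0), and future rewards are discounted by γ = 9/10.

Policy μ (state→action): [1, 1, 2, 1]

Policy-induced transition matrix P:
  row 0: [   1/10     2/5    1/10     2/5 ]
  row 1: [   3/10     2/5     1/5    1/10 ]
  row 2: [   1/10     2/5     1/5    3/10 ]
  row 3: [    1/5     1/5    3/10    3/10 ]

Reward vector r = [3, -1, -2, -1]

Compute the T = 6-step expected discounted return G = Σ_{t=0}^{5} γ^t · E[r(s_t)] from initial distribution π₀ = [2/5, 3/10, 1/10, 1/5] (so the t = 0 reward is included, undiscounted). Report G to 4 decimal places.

G = -1.0904

t=0: π = [0.4000, 0.3000, 0.1000, 0.2000], E[r] = 0.5000, γ^t·E[r] = 0.500000, running G = 0.500000
t=1: π = [0.1800, 0.3600, 0.1800, 0.2800], E[r] = -0.4600, γ^t·E[r] = -0.414000, running G = 0.086000
t=2: π = [0.2000, 0.3440, 0.2100, 0.2460], E[r] = -0.4100, γ^t·E[r] = -0.332100, running G = -0.246100
t=3: π = [0.1934, 0.3508, 0.2046, 0.2512], E[r] = -0.4310, γ^t·E[r] = -0.314199, running G = -0.560299
t=4: π = [0.1953, 0.3498, 0.2058, 0.2492], E[r] = -0.4247, γ^t·E[r] = -0.278619, running G = -0.838918
t=5: π = [0.1949, 0.3502, 0.2054, 0.2496], E[r] = -0.4259, γ^t·E[r] = -0.251496, running G = -1.090414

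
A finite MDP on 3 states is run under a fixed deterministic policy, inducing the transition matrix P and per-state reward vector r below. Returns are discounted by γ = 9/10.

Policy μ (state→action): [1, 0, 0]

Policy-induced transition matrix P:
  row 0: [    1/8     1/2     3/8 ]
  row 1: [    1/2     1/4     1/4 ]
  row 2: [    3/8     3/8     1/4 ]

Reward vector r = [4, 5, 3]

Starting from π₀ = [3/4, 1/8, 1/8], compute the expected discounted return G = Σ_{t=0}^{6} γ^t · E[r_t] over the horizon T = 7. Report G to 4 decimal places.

G = 21.2210

t=0: π = [0.7500, 0.1250, 0.1250], E[r] = 4.0000, γ^t·E[r] = 4.000000, running G = 4.000000
t=1: π = [0.2031, 0.4531, 0.3438], E[r] = 4.1094, γ^t·E[r] = 3.698438, running G = 7.698438
t=2: π = [0.3809, 0.3438, 0.2754], E[r] = 4.0684, γ^t·E[r] = 3.295371, running G = 10.993809
t=3: π = [0.3228, 0.3796, 0.2976], E[r] = 4.0820, γ^t·E[r] = 2.975801, running G = 13.969609
t=4: π = [0.3418, 0.3679, 0.2903], E[r] = 4.0775, γ^t·E[r] = 2.675277, running G = 16.644887
t=5: π = [0.3355, 0.3717, 0.2927], E[r] = 4.0790, γ^t·E[r] = 2.408617, running G = 19.053504
t=6: π = [0.3376, 0.3705, 0.2919], E[r] = 4.0785, γ^t·E[r] = 2.167500, running G = 21.221003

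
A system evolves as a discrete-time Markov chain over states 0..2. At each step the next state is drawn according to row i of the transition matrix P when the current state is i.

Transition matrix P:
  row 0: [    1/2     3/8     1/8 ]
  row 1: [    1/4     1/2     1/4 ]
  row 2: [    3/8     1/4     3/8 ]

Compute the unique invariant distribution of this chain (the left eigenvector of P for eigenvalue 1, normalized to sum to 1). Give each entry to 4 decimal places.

Balance equations π_j = Σ_i π_i·P[i][j]:
  π_0 = 1/2·π_0 + 1/4·π_1 + 3/8·π_2
  π_1 = 3/8·π_0 + 1/2·π_1 + 1/4·π_2
  normalize: π_0 + π_1 + π_2 = 1
Solving the linear system gives exactly π = [16/43, 17/43, 10/43].

π = [0.3721, 0.3953, 0.2326]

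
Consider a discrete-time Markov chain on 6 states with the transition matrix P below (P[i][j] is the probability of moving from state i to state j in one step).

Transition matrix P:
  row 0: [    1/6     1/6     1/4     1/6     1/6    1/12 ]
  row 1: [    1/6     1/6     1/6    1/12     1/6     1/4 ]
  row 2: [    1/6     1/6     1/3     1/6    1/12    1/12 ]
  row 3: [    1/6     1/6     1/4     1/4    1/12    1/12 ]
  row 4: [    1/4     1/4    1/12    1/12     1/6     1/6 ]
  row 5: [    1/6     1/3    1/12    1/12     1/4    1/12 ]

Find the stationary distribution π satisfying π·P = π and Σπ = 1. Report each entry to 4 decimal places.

Balance equations π_j = Σ_i π_i·P[i][j]:
  π_0 = 1/6·π_0 + 1/6·π_1 + 1/6·π_2 + 1/6·π_3 + 1/4·π_4 + 1/6·π_5
  π_1 = 1/6·π_0 + 1/6·π_1 + 1/6·π_2 + 1/6·π_3 + 1/4·π_4 + 1/3·π_5
  π_2 = 1/4·π_0 + 1/6·π_1 + 1/3·π_2 + 1/4·π_3 + 1/12·π_4 + 1/12·π_5
  π_3 = 1/6·π_0 + 1/12·π_1 + 1/6·π_2 + 1/4·π_3 + 1/12·π_4 + 1/12·π_5
  π_4 = 1/6·π_0 + 1/6·π_1 + 1/12·π_2 + 1/12·π_3 + 1/6·π_4 + 1/4·π_5
  normalize: π_0 + π_1 + π_2 + π_3 + π_4 + π_5 = 1
Solving the linear system gives exactly π = [1597/8918, 1789/8918, 20005/98098, 13567/98098, 664/4459, 576/4459].

π = [0.1791, 0.2006, 0.2039, 0.1383, 0.1489, 0.1292]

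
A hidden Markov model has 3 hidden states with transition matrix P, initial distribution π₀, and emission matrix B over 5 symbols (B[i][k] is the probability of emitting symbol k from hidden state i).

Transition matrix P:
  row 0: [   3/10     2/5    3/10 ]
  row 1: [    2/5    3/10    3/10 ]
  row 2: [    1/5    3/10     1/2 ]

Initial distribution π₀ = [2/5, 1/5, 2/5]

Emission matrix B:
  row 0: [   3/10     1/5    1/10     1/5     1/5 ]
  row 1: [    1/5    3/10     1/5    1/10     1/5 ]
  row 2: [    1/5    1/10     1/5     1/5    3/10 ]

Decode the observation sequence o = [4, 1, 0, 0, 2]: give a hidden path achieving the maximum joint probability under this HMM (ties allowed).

path = [2, 1, 0, 0, 1]

t=0: δ = [8.000e-02, 4.000e-02, 1.200e-01]  (obs o_0=4)
t=1: δ = [4.800e-03, 1.080e-02, 6.000e-03]  ψ = [0, 2, 2]  (obs o_1=1)
t=2: δ = [1.296e-03, 6.480e-04, 6.480e-04]  ψ = [1, 1, 1]  (obs o_2=0)
t=3: δ = [1.166e-04, 1.037e-04, 7.776e-05]  ψ = [0, 0, 0]  (obs o_3=0)
t=4: δ = [4.147e-06, 9.331e-06, 7.776e-06]  ψ = [1, 0, 2]  (obs o_4=2)
backtrack: best end state = 1; path = [2, 1, 0, 0, 1]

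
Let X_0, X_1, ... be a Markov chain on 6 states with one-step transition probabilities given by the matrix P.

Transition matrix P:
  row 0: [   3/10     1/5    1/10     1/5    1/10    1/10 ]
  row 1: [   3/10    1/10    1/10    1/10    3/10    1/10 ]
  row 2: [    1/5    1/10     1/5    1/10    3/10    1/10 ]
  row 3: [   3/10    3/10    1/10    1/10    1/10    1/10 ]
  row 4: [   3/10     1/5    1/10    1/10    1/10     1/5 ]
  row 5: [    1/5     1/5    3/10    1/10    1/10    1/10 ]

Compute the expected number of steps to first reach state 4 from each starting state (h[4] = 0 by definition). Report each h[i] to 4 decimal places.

First-step conditioning: h[4] = 0; for i ≠ 4, h[i] = 1 + Σ_k P[i][k]·h[k].
  h[0] = 1 + 3/10·h[0] + 1/5·h[1] + 1/10·h[2] + 1/5·h[3] + 1/10·h[5]
  h[1] = 1 + 3/10·h[0] + 1/10·h[1] + 1/10·h[2] + 1/10·h[3] + 1/10·h[5]
  h[2] = 1 + 1/5·h[0] + 1/10·h[1] + 1/5·h[2] + 1/10·h[3] + 1/10·h[5]
  h[3] = 1 + 3/10·h[0] + 3/10·h[1] + 1/10·h[2] + 1/10·h[3] + 1/10·h[5]
  h[5] = 1 + 1/5·h[0] + 1/5·h[1] + 3/10·h[2] + 1/10·h[3] + 1/10·h[5]
Solving the 5×5 linear system over states ≠ 4 gives exactly h = [18300/2987, 15000/2987, 43900/8961, 18000/2987, 0, 52790/8961] (h[4] = 0 is the target).

h = [6.1265, 5.0218, 4.8990, 6.0261, 0.0000, 5.8911]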